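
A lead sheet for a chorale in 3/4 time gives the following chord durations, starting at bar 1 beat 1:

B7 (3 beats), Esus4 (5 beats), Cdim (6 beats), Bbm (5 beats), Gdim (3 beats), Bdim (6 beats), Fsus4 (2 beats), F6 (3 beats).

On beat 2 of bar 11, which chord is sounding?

F6

Beat 2 of bar 11 is beat (11−1)×3 + 2 = 32 overall.
Running totals: B7 ends at 3, Esus4 ends at 8, Cdim ends at 14, Bbm ends at 19, Gdim ends at 22, Bdim ends at 28, Fsus4 ends at 30, F6 ends at 33.
Beat 32 falls within F6.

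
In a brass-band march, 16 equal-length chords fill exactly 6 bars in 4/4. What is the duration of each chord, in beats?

6 bars × 4 beats/bar = 24 beats total.
24 beats ÷ 16 chords = 1.5 beats per chord.
(That is a dotted quarter note.)

1.5 beats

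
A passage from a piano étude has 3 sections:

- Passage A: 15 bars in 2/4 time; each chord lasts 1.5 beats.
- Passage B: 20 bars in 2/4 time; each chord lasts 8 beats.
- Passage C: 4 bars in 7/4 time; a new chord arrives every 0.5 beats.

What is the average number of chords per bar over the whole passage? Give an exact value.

27/13 chords per bar

A: 15 bars of 2 beats is 30 beats; at 1.5 beats each that's 20 chords.
B: 20 bars of 2 beats is 40 beats; at 8 beats each that's 5 chords.
C: 4 bars of 7 beats is 28 beats; at 0.5 beats each that's 56 chords.
Overall: 81 chords over 39 bars → 81/39 = 27/13 chords per bar.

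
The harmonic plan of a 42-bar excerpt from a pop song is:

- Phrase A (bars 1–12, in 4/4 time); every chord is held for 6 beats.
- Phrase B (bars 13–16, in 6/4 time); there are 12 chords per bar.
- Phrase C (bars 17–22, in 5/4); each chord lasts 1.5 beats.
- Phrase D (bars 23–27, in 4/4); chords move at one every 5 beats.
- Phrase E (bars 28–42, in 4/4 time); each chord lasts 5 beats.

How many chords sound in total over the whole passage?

A has 48 beats and chords last 6 each, so 8 chords.
B has 24 beats and chords last 0.5 each, so 48 chords.
C has 30 beats and chords last 1.5 each, so 20 chords.
D has 20 beats and chords last 5 each, so 4 chords.
E has 60 beats and chords last 5 each, so 12 chords.
Total: 8 + 48 + 20 + 4 + 12 = 92.

92 chords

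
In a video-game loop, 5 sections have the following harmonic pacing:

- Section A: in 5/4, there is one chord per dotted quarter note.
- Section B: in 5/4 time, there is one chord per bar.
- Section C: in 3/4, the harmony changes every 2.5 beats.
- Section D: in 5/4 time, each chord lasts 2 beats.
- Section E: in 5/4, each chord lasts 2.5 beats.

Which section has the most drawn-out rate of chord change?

Section B

A: 5/1.5 = 10/3 chords/bar.
B: 5/5 = 1 chord/bar.
C: 3/2.5 = 1.2 chords/bar.
D: 5/2 = 2.5 chords/bar.
E: 5/2.5 = 2 chords/bar.
Slowest is B at 1 chords/bar.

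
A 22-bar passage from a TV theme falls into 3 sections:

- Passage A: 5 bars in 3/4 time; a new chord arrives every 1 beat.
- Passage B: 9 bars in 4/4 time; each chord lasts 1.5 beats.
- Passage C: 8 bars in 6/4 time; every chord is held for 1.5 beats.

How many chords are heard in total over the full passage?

A: 5·3 = 15 beats, 15/1 = 15 chords.
B: 9·4 = 36 beats, 36/1.5 = 24 chords.
C: 8·6 = 48 beats, 48/1.5 = 32 chords.
Total: 15 + 24 + 32 = 71.

71 chords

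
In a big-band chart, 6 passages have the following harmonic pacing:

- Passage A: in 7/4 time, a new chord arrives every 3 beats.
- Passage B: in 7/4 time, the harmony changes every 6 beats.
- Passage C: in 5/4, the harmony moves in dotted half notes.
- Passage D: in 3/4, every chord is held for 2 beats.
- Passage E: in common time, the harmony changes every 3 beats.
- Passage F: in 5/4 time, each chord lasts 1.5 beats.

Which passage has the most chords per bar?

A: each chord is 3 beats in 7/4, so 7/3 per bar.
B: each chord is 6 beats in 7/4, so 7/6 per bar.
C: each chord is 3 beats in 5/4, so 5/3 per bar.
D: each chord is 2 beats in 3/4, so 1.5 per bar.
E: each chord is 3 beats in 4/4, so 4/3 per bar.
F: each chord is 1.5 beats in 5/4, so 10/3 per bar.
Fastest is F at 10/3 chords/bar.

Passage F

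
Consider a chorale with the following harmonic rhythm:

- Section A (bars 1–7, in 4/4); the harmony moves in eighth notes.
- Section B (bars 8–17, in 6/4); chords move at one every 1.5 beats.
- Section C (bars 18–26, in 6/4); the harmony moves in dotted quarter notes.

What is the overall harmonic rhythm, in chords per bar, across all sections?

A: 7 × 4 = 28 beats ÷ 0.5 = 56 chords.
B: 10 × 6 = 60 beats ÷ 1.5 = 40 chords.
C: 9 × 6 = 54 beats ÷ 1.5 = 36 chords.
Overall: 132 chords over 26 bars → 132/26 = 66/13 chords per bar.

66/13 chords per bar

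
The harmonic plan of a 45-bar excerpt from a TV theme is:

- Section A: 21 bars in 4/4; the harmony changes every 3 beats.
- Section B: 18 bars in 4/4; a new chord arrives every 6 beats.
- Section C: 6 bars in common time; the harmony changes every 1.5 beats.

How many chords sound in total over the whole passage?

A has 84 beats and chords last 3 each, so 28 chords.
B has 72 beats and chords last 6 each, so 12 chords.
C has 24 beats and chords last 1.5 each, so 16 chords.
Total: 28 + 12 + 16 = 56.

56 chords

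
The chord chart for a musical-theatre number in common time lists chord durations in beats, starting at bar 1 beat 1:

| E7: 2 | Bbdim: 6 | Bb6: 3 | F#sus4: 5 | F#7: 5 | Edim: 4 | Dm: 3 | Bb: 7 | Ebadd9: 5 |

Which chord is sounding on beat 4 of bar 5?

F#7

Beat 4 of bar 5 is beat (5−1)×4 + 4 = 20 overall.
Running totals: E7 ends at 2, Bbdim ends at 8, Bb6 ends at 11, F#sus4 ends at 16, F#7 ends at 21.
Beat 20 falls within F#7.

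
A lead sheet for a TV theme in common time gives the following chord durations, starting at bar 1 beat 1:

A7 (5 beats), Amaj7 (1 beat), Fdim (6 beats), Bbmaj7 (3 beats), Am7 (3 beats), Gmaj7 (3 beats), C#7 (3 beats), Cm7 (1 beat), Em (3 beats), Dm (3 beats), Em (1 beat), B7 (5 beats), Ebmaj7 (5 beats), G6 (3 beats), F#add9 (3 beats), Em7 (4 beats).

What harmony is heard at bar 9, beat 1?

B7

Beat 1 of bar 9 is beat (9−1)×4 + 1 = 33 overall.
Running totals: A7 ends at 5, Amaj7 ends at 6, Fdim ends at 12, Bbmaj7 ends at 15, Am7 ends at 18, Gmaj7 ends at 21, C#7 ends at 24, Cm7 ends at 25, Em ends at 28, Dm ends at 31, Em ends at 32, B7 ends at 37.
Beat 33 falls within B7.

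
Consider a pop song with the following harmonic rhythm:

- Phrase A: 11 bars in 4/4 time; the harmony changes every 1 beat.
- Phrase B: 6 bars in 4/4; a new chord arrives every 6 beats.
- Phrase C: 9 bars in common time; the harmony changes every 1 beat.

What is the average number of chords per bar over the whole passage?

A: 11 × 4 = 44 beats ÷ 1 = 44 chords.
B: 6 × 4 = 24 beats ÷ 6 = 4 chords.
C: 9 × 4 = 36 beats ÷ 1 = 36 chords.
Overall: 84 chords over 26 bars → 84/26 = 42/13 chords per bar.

42/13 chords per bar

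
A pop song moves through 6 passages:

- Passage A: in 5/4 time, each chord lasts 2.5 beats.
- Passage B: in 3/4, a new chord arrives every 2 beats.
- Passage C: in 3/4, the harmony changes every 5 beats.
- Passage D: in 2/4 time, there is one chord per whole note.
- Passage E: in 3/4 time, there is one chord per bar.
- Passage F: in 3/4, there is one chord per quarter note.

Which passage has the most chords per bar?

A: 5 beats/bar ÷ 2.5 beats/chord = 2 chords/bar.
B: 3 beats/bar ÷ 2 beats/chord = 1.5 chords/bar.
C: 3 beats/bar ÷ 5 beats/chord = 0.6 chords/bar.
D: 2 beats/bar ÷ 4 beats/chord = 0.5 chords/bar.
E: 3 beats/bar ÷ 3 beats/chord = 1 chord/bar.
F: 3 beats/bar ÷ 1 beat/chord = 3 chords/bar.
Fastest is F at 3 chords/bar.

Passage F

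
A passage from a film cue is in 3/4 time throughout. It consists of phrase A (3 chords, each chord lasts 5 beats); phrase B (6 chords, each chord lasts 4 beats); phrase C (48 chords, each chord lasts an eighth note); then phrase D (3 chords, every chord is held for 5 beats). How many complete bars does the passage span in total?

26 bars

A: 3 × 5 = 15 beats = 5 bars.
B: 6 × 4 = 24 beats = 8 bars.
C: 48 × 0.5 = 24 beats = 8 bars.
D: 3 × 5 = 15 beats = 5 bars.
Total: 5 + 8 + 8 + 5 = 26 bars.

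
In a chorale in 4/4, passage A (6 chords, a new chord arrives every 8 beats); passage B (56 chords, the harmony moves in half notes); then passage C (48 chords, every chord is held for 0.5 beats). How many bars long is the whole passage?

A: 6 × 8 = 48 beats = 12 bars.
B: 56 × 2 = 112 beats = 28 bars.
C: 48 × 0.5 = 24 beats = 6 bars.
Total: 12 + 28 + 6 = 46 bars.

46 bars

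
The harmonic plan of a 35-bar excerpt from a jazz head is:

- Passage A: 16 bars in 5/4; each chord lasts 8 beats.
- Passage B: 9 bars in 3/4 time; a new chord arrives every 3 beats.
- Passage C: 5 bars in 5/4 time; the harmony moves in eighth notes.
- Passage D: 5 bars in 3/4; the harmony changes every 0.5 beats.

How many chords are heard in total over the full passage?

99 chords

A: 16·5 = 80 beats, 80/8 = 10 chords.
B: 9·3 = 27 beats, 27/3 = 9 chords.
C: 5·5 = 25 beats, 25/0.5 = 50 chords.
D: 5·3 = 15 beats, 15/0.5 = 30 chords.
Total: 10 + 9 + 50 + 30 = 99.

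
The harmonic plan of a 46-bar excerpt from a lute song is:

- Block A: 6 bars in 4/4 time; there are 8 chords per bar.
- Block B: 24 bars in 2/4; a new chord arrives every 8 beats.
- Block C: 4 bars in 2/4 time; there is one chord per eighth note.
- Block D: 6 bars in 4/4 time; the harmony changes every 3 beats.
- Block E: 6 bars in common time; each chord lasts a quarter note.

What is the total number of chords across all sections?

102 chords

A: 6 bars × 4 beats = 24 beats; 0.5 beats/chord → 48 chords.
B: 24 bars × 2 beats = 48 beats; 8 beats/chord → 6 chords.
C: 4 bars × 2 beats = 8 beats; 0.5 beats/chord → 16 chords.
D: 6 bars × 4 beats = 24 beats; 3 beats/chord → 8 chords.
E: 6 bars × 4 beats = 24 beats; 1 beat/chord → 24 chords.
Total: 48 + 6 + 16 + 8 + 24 = 102.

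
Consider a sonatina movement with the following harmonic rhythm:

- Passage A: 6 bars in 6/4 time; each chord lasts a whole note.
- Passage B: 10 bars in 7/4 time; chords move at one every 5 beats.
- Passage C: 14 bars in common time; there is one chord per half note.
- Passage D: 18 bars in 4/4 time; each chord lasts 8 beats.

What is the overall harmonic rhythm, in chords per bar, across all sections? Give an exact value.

A: 6 × 6 = 36 beats ÷ 4 = 9 chords.
B: 10 × 7 = 70 beats ÷ 5 = 14 chords.
C: 14 × 4 = 56 beats ÷ 2 = 28 chords.
D: 18 × 4 = 72 beats ÷ 8 = 9 chords.
Overall: 60 chords over 48 bars → 60/48 = 1.25 chords per bar.

1.25 chords per bar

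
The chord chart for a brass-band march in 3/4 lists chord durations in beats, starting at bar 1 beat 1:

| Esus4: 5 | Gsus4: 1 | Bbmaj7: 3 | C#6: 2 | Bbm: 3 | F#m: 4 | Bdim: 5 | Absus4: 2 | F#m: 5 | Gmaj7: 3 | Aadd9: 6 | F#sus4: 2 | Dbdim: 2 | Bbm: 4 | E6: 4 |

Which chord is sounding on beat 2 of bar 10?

F#m

Beat 2 of bar 10 is beat (10−1)×3 + 2 = 29 overall.
Running totals: Esus4 ends at 5, Gsus4 ends at 6, Bbmaj7 ends at 9, C#6 ends at 11, Bbm ends at 14, F#m ends at 18, Bdim ends at 23, Absus4 ends at 25, F#m ends at 30.
Beat 29 falls within F#m.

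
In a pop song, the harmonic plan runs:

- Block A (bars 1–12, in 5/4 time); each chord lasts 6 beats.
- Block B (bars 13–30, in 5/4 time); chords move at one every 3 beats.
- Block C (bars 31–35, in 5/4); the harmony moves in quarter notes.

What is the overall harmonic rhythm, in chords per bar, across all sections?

A: 12 bars of 5 beats is 60 beats; at 6 beats each that's 10 chords.
B: 18 bars of 5 beats is 90 beats; at 3 beats each that's 30 chords.
C: 5 bars of 5 beats is 25 beats; at 1 beat each that's 25 chords.
Overall: 65 chords over 35 bars → 65/35 = 13/7 chords per bar.

13/7 chords per bar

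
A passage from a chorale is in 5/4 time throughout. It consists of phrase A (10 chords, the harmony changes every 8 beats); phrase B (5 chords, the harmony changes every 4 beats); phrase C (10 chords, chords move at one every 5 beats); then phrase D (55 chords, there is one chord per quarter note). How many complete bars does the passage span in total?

41 bars

A: 10 × 8 = 80 beats = 16 bars.
B: 5 × 4 = 20 beats = 4 bars.
C: 10 × 5 = 50 beats = 10 bars.
D: 55 × 1 = 55 beats = 11 bars.
Total: 16 + 4 + 10 + 11 = 41 bars.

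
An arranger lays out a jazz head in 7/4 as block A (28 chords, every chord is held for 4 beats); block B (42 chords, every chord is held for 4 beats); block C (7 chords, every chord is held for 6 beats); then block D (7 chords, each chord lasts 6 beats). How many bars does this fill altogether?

A: 28 × 4 = 112 beats = 16 bars.
B: 42 × 4 = 168 beats = 24 bars.
C: 7 × 6 = 42 beats = 6 bars.
D: 7 × 6 = 42 beats = 6 bars.
Total: 16 + 24 + 6 + 6 = 52 bars.

52 bars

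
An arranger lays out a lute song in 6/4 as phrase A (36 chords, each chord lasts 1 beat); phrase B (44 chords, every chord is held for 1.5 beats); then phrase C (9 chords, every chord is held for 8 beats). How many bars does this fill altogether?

29 bars

A: 36 × 1 = 36 beats = 6 bars.
B: 44 × 1.5 = 66 beats = 11 bars.
C: 9 × 8 = 72 beats = 12 bars.
Total: 6 + 11 + 12 = 29 bars.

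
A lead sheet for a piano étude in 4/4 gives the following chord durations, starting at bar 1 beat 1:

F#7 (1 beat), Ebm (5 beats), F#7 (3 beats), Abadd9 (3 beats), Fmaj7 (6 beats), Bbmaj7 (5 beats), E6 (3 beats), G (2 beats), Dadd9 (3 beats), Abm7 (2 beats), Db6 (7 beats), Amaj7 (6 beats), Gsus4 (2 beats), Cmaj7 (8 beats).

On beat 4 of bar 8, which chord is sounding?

Abm7

Beat 4 of bar 8 is beat (8−1)×4 + 4 = 32 overall.
Running totals: F#7 ends at 1, Ebm ends at 6, F#7 ends at 9, Abadd9 ends at 12, Fmaj7 ends at 18, Bbmaj7 ends at 23, E6 ends at 26, G ends at 28, Dadd9 ends at 31, Abm7 ends at 33.
Beat 32 falls within Abm7.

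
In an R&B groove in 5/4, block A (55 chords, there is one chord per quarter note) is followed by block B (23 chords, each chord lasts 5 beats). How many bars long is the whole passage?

34 bars

A: 55 × 1 = 55 beats = 11 bars.
B: 23 × 5 = 115 beats = 23 bars.
Total: 11 + 23 = 34 bars.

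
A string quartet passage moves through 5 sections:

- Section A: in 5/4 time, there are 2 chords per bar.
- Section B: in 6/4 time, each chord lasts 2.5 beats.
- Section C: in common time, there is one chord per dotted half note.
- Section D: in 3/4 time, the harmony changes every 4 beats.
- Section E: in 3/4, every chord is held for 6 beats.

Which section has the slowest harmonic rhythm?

Section E

A: each chord is 2.5 beats in 5/4, so 2 per bar.
B: each chord is 2.5 beats in 6/4, so 2.4 per bar.
C: each chord is 3 beats in 4/4, so 4/3 per bar.
D: each chord is 4 beats in 3/4, so 0.75 per bar.
E: each chord is 6 beats in 3/4, so 0.5 per bar.
Slowest is E at 0.5 chords/bar.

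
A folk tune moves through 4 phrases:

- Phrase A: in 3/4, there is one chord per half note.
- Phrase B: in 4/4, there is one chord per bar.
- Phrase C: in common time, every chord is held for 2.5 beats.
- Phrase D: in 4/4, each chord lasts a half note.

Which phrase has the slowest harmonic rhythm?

A: 3/2 = 1.5 chords/bar.
B: 4/4 = 1 chord/bar.
C: 4/2.5 = 1.6 chords/bar.
D: 4/2 = 2 chords/bar.
Slowest is B at 1 chords/bar.

Phrase B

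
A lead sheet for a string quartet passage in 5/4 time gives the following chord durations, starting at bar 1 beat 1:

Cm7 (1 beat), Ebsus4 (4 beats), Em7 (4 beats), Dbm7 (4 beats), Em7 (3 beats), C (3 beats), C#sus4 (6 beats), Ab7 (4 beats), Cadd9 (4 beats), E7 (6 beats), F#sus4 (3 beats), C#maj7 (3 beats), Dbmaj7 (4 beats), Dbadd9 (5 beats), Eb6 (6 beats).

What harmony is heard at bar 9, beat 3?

C#maj7

Beat 3 of bar 9 is beat (9−1)×5 + 3 = 43 overall.
Running totals: Cm7 ends at 1, Ebsus4 ends at 5, Em7 ends at 9, Dbm7 ends at 13, Em7 ends at 16, C ends at 19, C#sus4 ends at 25, Ab7 ends at 29, Cadd9 ends at 33, E7 ends at 39, F#sus4 ends at 42, C#maj7 ends at 45.
Beat 43 falls within C#maj7.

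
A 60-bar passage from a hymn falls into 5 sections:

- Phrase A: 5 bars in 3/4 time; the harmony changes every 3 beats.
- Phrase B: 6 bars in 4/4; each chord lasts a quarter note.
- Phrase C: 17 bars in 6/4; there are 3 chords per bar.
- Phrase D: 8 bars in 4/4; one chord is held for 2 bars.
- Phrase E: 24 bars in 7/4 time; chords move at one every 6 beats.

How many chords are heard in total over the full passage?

112 chords

A has 15 beats and chords last 3 each, so 5 chords.
B has 24 beats and chords last 1 each, so 24 chords.
C has 102 beats and chords last 2 each, so 51 chords.
D has 32 beats and chords last 8 each, so 4 chords.
E has 168 beats and chords last 6 each, so 28 chords.
Total: 5 + 24 + 51 + 4 + 28 = 112.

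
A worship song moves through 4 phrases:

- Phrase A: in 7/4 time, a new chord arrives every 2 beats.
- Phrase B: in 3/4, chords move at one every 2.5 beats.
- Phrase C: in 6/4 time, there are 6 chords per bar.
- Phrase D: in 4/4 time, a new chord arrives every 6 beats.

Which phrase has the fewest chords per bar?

Phrase D

A: 7/2 = 3.5 chords/bar.
B: 3/2.5 = 1.2 chords/bar.
C: 6/1 = 6 chords/bar.
D: 4/6 = 2/3 chords/bar.
Slowest is D at 2/3 chords/bar.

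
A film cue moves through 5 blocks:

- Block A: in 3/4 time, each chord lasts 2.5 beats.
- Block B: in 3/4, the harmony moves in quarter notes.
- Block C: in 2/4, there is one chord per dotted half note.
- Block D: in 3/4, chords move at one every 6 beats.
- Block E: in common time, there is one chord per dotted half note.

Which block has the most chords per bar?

Block B

A: 3 beats/bar ÷ 2.5 beats/chord = 1.2 chords/bar.
B: 3 beats/bar ÷ 1 beat/chord = 3 chords/bar.
C: 2 beats/bar ÷ 3 beats/chord = 2/3 chords/bar.
D: 3 beats/bar ÷ 6 beats/chord = 0.5 chords/bar.
E: 4 beats/bar ÷ 3 beats/chord = 4/3 chords/bar.
Fastest is B at 3 chords/bar.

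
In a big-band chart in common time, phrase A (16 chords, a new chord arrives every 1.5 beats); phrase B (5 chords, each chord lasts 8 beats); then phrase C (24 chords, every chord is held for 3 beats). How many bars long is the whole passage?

A: 16 × 1.5 = 24 beats = 6 bars.
B: 5 × 8 = 40 beats = 10 bars.
C: 24 × 3 = 72 beats = 18 bars.
Total: 6 + 10 + 18 = 34 bars.

34 bars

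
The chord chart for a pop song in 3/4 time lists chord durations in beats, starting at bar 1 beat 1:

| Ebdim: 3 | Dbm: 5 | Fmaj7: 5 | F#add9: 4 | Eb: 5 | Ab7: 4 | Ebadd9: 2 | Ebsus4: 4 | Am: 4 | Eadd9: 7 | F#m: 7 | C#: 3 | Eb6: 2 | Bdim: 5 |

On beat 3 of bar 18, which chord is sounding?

Eb6

Beat 3 of bar 18 is beat (18−1)×3 + 3 = 54 overall.
Running totals: Ebdim ends at 3, Dbm ends at 8, Fmaj7 ends at 13, F#add9 ends at 17, Eb ends at 22, Ab7 ends at 26, Ebadd9 ends at 28, Ebsus4 ends at 32, Am ends at 36, Eadd9 ends at 43, F#m ends at 50, C# ends at 53, Eb6 ends at 55.
Beat 54 falls within Eb6.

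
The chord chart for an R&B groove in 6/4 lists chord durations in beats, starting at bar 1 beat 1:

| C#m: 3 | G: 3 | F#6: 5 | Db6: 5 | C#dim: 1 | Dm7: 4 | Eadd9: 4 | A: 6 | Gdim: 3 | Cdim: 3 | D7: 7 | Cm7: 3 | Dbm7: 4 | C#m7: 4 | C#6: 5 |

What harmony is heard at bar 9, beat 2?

Beat 2 of bar 9 is beat (9−1)×6 + 2 = 50 overall.
Running totals: C#m ends at 3, G ends at 6, F#6 ends at 11, Db6 ends at 16, C#dim ends at 17, Dm7 ends at 21, Eadd9 ends at 25, A ends at 31, Gdim ends at 34, Cdim ends at 37, D7 ends at 44, Cm7 ends at 47, Dbm7 ends at 51.
Beat 50 falls within Dbm7.

Dbm7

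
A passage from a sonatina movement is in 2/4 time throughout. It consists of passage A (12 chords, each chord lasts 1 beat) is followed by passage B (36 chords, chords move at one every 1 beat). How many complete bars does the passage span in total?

A: 12 × 1 = 12 beats = 6 bars.
B: 36 × 1 = 36 beats = 18 bars.
Total: 6 + 18 = 24 bars.

24 bars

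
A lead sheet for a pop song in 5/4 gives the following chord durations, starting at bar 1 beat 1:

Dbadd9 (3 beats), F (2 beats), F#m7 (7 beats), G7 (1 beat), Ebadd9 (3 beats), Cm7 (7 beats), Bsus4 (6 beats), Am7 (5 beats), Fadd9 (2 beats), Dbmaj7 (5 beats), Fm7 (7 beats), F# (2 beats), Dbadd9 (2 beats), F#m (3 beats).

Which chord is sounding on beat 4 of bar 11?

F#m

Beat 4 of bar 11 is beat (11−1)×5 + 4 = 54 overall.
Running totals: Dbadd9 ends at 3, F ends at 5, F#m7 ends at 12, G7 ends at 13, Ebadd9 ends at 16, Cm7 ends at 23, Bsus4 ends at 29, Am7 ends at 34, Fadd9 ends at 36, Dbmaj7 ends at 41, Fm7 ends at 48, F# ends at 50, Dbadd9 ends at 52, F#m ends at 55.
Beat 54 falls within F#m.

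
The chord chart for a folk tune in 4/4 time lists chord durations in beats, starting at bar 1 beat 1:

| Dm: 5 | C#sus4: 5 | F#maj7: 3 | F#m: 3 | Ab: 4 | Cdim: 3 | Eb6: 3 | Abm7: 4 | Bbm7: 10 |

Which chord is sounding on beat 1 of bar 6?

Beat 1 of bar 6 is beat (6−1)×4 + 1 = 21 overall.
Running totals: Dm ends at 5, C#sus4 ends at 10, F#maj7 ends at 13, F#m ends at 16, Ab ends at 20, Cdim ends at 23.
Beat 21 falls within Cdim.

Cdim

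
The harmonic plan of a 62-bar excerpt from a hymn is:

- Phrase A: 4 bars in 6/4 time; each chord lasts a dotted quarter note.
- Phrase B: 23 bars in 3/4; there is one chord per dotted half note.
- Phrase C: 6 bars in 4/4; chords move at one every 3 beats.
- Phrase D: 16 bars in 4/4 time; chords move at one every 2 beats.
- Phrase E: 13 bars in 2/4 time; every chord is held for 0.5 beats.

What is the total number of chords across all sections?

131 chords

A: 4 bars × 6 beats = 24 beats; 1.5 beats/chord → 16 chords.
B: 23 bars × 3 beats = 69 beats; 3 beats/chord → 23 chords.
C: 6 bars × 4 beats = 24 beats; 3 beats/chord → 8 chords.
D: 16 bars × 4 beats = 64 beats; 2 beats/chord → 32 chords.
E: 13 bars × 2 beats = 26 beats; 0.5 beats/chord → 52 chords.
Total: 16 + 23 + 8 + 32 + 52 = 131.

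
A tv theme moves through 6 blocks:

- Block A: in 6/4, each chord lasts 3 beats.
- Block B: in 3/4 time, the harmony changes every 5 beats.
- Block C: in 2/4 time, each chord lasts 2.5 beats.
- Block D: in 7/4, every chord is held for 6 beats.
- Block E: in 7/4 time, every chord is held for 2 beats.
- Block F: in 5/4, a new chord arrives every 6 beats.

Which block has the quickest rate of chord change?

Block E

A: 6/3 = 2 chords/bar.
B: 3/5 = 0.6 chords/bar.
C: 2/2.5 = 0.8 chords/bar.
D: 7/6 = 7/6 chords/bar.
E: 7/2 = 3.5 chords/bar.
F: 5/6 = 5/6 chords/bar.
Fastest is E at 3.5 chords/bar.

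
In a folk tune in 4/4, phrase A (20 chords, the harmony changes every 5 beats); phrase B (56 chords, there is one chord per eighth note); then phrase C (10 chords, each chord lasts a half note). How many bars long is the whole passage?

37 bars

A: 20 × 5 = 100 beats = 25 bars.
B: 56 × 0.5 = 28 beats = 7 bars.
C: 10 × 2 = 20 beats = 5 bars.
Total: 25 + 7 + 5 = 37 bars.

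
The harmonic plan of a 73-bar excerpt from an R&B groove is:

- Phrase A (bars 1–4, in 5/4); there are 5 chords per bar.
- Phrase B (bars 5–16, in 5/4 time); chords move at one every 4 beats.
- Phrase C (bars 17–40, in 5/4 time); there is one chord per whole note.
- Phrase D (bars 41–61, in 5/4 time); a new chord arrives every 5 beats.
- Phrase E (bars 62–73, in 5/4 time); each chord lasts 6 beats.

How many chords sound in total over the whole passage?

96 chords

A: 4 bars × 5 beats = 20 beats; 1 beat/chord → 20 chords.
B: 12 bars × 5 beats = 60 beats; 4 beats/chord → 15 chords.
C: 24 bars × 5 beats = 120 beats; 4 beats/chord → 30 chords.
D: 21 bars × 5 beats = 105 beats; 5 beats/chord → 21 chords.
E: 12 bars × 5 beats = 60 beats; 6 beats/chord → 10 chords.
Total: 20 + 15 + 30 + 21 + 10 = 96.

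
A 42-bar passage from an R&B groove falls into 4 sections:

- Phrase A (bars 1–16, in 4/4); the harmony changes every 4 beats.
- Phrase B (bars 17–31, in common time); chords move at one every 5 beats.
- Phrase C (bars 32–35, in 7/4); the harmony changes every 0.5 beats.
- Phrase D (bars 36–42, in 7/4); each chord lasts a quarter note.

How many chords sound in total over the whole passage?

133 chords

A has 64 beats and chords last 4 each, so 16 chords.
B has 60 beats and chords last 5 each, so 12 chords.
C has 28 beats and chords last 0.5 each, so 56 chords.
D has 49 beats and chords last 1 each, so 49 chords.
Total: 16 + 12 + 56 + 49 = 133.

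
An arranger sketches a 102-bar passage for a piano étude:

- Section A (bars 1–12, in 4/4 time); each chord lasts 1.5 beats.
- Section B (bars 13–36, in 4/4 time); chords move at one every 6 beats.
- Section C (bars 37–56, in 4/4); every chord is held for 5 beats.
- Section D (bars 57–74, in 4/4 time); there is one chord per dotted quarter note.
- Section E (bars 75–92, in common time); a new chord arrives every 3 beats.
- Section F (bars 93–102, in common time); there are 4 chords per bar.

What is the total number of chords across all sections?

A has 48 beats and chords last 1.5 each, so 32 chords.
B has 96 beats and chords last 6 each, so 16 chords.
C has 80 beats and chords last 5 each, so 16 chords.
D has 72 beats and chords last 1.5 each, so 48 chords.
E has 72 beats and chords last 3 each, so 24 chords.
F has 40 beats and chords last 1 each, so 40 chords.
Total: 32 + 16 + 16 + 48 + 24 + 40 = 176.

176 chords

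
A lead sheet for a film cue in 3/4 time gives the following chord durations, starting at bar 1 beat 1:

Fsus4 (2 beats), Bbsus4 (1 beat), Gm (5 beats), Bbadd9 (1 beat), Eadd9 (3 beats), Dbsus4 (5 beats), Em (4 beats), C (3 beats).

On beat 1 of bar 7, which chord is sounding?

Em

Beat 1 of bar 7 is beat (7−1)×3 + 1 = 19 overall.
Running totals: Fsus4 ends at 2, Bbsus4 ends at 3, Gm ends at 8, Bbadd9 ends at 9, Eadd9 ends at 12, Dbsus4 ends at 17, Em ends at 21.
Beat 19 falls within Em.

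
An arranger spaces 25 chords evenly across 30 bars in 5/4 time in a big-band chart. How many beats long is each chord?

6 beats

30 bars × 5 beats/bar = 150 beats total.
150 beats ÷ 25 chords = 6 beats per chord.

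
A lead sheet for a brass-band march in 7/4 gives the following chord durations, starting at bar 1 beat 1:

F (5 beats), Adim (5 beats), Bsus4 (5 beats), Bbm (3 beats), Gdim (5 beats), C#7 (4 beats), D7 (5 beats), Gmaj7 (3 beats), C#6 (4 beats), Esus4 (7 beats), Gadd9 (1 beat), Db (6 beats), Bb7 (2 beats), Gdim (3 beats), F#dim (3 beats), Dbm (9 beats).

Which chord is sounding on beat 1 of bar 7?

Beat 1 of bar 7 is beat (7−1)×7 + 1 = 43 overall.
Running totals: F ends at 5, Adim ends at 10, Bsus4 ends at 15, Bbm ends at 18, Gdim ends at 23, C#7 ends at 27, D7 ends at 32, Gmaj7 ends at 35, C#6 ends at 39, Esus4 ends at 46.
Beat 43 falls within Esus4.

Esus4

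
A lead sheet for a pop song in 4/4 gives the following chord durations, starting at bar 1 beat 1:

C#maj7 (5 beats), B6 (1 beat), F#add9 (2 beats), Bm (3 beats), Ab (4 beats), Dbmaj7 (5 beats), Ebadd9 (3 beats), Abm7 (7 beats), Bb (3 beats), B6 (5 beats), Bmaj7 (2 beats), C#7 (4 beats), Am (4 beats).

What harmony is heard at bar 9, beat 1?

Bb

Beat 1 of bar 9 is beat (9−1)×4 + 1 = 33 overall.
Running totals: C#maj7 ends at 5, B6 ends at 6, F#add9 ends at 8, Bm ends at 11, Ab ends at 15, Dbmaj7 ends at 20, Ebadd9 ends at 23, Abm7 ends at 30, Bb ends at 33.
Beat 33 falls within Bb.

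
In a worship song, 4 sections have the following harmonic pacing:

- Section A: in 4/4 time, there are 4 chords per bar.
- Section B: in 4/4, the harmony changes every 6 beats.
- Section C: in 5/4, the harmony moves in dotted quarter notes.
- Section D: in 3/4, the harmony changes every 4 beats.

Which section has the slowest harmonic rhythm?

A: 4/1 = 4 chords/bar.
B: 4/6 = 2/3 chords/bar.
C: 5/1.5 = 10/3 chords/bar.
D: 3/4 = 0.75 chords/bar.
Slowest is B at 2/3 chords/bar.

Section B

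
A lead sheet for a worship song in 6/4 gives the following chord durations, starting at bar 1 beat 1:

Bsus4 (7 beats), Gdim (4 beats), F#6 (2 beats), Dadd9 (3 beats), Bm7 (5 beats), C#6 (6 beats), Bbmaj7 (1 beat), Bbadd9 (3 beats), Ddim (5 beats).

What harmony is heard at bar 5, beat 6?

Beat 6 of bar 5 is beat (5−1)×6 + 6 = 30 overall.
Running totals: Bsus4 ends at 7, Gdim ends at 11, F#6 ends at 13, Dadd9 ends at 16, Bm7 ends at 21, C#6 ends at 27, Bbmaj7 ends at 28, Bbadd9 ends at 31.
Beat 30 falls within Bbadd9.

Bbadd9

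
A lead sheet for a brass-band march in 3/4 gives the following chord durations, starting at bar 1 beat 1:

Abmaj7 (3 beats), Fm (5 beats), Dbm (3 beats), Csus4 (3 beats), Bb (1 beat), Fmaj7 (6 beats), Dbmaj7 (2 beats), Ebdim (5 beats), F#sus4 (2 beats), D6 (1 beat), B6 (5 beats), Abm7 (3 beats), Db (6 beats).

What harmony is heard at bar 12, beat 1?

Beat 1 of bar 12 is beat (12−1)×3 + 1 = 34 overall.
Running totals: Abmaj7 ends at 3, Fm ends at 8, Dbm ends at 11, Csus4 ends at 14, Bb ends at 15, Fmaj7 ends at 21, Dbmaj7 ends at 23, Ebdim ends at 28, F#sus4 ends at 30, D6 ends at 31, B6 ends at 36.
Beat 34 falls within B6.

B6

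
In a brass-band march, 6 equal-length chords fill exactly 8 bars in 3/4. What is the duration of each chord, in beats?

8 bars × 3 beats/bar = 24 beats total.
24 beats ÷ 6 chords = 4 beats per chord.
(That is a whole note.)

4 beats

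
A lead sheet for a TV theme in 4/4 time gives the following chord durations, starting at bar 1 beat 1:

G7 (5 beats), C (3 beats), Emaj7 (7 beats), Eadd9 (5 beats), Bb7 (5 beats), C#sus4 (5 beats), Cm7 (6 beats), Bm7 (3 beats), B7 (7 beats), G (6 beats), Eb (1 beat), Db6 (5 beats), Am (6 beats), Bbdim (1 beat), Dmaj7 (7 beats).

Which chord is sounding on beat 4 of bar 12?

Beat 4 of bar 12 is beat (12−1)×4 + 4 = 48 overall.
Running totals: G7 ends at 5, C ends at 8, Emaj7 ends at 15, Eadd9 ends at 20, Bb7 ends at 25, C#sus4 ends at 30, Cm7 ends at 36, Bm7 ends at 39, B7 ends at 46, G ends at 52.
Beat 48 falls within G.

G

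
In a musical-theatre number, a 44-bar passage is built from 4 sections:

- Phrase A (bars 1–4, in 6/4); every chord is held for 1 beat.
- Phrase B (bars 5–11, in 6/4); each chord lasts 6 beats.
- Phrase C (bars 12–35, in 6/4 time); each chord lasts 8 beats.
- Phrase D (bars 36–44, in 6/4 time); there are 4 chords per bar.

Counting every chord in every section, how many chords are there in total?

A: 4·6 = 24 beats, 24/1 = 24 chords.
B: 7·6 = 42 beats, 42/6 = 7 chords.
C: 24·6 = 144 beats, 144/8 = 18 chords.
D: 9·6 = 54 beats, 54/1.5 = 36 chords.
Total: 24 + 7 + 18 + 36 = 85.

85 chords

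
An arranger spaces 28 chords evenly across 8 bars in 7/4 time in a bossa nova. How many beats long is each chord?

8 bars × 7 beats/bar = 56 beats total.
56 beats ÷ 28 chords = 2 beats per chord.
(That is a half note.)

2 beats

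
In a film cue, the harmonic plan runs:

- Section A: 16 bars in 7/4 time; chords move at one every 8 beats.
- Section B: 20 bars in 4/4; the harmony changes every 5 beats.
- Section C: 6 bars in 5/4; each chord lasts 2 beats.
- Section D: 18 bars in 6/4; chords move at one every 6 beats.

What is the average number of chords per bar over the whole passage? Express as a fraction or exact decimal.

1.05 chords per bar

A: 16 × 7 = 112 beats ÷ 8 = 14 chords.
B: 20 × 4 = 80 beats ÷ 5 = 16 chords.
C: 6 × 5 = 30 beats ÷ 2 = 15 chords.
D: 18 × 6 = 108 beats ÷ 6 = 18 chords.
Overall: 63 chords over 60 bars → 63/60 = 1.05 chords per bar.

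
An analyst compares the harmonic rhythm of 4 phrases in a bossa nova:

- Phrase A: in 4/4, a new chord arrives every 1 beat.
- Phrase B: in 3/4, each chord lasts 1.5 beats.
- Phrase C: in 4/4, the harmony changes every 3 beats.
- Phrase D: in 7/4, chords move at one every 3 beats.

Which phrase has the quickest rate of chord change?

Phrase A

A: 4/1 = 4 chords/bar.
B: 3/1.5 = 2 chords/bar.
C: 4/3 = 4/3 chords/bar.
D: 7/3 = 7/3 chords/bar.
Fastest is A at 4 chords/bar.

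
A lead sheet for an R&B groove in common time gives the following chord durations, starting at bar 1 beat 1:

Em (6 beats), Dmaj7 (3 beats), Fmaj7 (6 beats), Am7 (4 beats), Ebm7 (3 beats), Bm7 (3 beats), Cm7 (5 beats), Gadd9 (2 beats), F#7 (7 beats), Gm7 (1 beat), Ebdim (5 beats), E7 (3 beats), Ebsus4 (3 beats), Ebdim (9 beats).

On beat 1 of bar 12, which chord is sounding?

Ebdim

Beat 1 of bar 12 is beat (12−1)×4 + 1 = 45 overall.
Running totals: Em ends at 6, Dmaj7 ends at 9, Fmaj7 ends at 15, Am7 ends at 19, Ebm7 ends at 22, Bm7 ends at 25, Cm7 ends at 30, Gadd9 ends at 32, F#7 ends at 39, Gm7 ends at 40, Ebdim ends at 45.
Beat 45 falls within Ebdim.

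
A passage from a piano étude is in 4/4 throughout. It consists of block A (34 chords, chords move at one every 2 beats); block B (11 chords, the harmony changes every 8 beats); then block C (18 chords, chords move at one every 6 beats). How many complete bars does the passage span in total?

66 bars

A: 34 × 2 = 68 beats = 17 bars.
B: 11 × 8 = 88 beats = 22 bars.
C: 18 × 6 = 108 beats = 27 bars.
Total: 17 + 22 + 27 = 66 bars.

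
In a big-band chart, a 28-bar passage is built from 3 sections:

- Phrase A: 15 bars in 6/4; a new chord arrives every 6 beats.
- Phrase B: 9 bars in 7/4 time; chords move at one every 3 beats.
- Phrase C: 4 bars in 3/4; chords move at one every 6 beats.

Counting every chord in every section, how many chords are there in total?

38 chords

A: 15·6 = 90 beats, 90/6 = 15 chords.
B: 9·7 = 63 beats, 63/3 = 21 chords.
C: 4·3 = 12 beats, 12/6 = 2 chords.
Total: 15 + 21 + 2 = 38.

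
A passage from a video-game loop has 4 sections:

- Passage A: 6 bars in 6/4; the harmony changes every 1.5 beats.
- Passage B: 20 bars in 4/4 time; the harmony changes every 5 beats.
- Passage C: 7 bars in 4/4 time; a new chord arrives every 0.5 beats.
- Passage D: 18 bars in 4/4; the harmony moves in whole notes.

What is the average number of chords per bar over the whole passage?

A: 6 × 6 = 36 beats ÷ 1.5 = 24 chords.
B: 20 × 4 = 80 beats ÷ 5 = 16 chords.
C: 7 × 4 = 28 beats ÷ 0.5 = 56 chords.
D: 18 × 4 = 72 beats ÷ 4 = 18 chords.
Overall: 114 chords over 51 bars → 114/51 = 38/17 chords per bar.

38/17 chords per bar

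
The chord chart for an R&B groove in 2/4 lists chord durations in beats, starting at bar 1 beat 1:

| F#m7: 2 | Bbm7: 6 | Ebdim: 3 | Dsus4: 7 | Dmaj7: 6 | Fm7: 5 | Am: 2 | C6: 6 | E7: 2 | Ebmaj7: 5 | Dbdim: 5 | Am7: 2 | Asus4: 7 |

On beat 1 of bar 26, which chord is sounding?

Am7

Beat 1 of bar 26 is beat (26−1)×2 + 1 = 51 overall.
Running totals: F#m7 ends at 2, Bbm7 ends at 8, Ebdim ends at 11, Dsus4 ends at 18, Dmaj7 ends at 24, Fm7 ends at 29, Am ends at 31, C6 ends at 37, E7 ends at 39, Ebmaj7 ends at 44, Dbdim ends at 49, Am7 ends at 51.
Beat 51 falls within Am7.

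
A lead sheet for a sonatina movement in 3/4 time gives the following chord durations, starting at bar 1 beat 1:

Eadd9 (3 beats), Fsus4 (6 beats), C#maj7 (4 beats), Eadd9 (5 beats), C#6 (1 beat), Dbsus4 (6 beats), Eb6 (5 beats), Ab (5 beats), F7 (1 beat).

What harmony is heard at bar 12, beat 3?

Beat 3 of bar 12 is beat (12−1)×3 + 3 = 36 overall.
Running totals: Eadd9 ends at 3, Fsus4 ends at 9, C#maj7 ends at 13, Eadd9 ends at 18, C#6 ends at 19, Dbsus4 ends at 25, Eb6 ends at 30, Ab ends at 35, F7 ends at 36.
Beat 36 falls within F7.

F7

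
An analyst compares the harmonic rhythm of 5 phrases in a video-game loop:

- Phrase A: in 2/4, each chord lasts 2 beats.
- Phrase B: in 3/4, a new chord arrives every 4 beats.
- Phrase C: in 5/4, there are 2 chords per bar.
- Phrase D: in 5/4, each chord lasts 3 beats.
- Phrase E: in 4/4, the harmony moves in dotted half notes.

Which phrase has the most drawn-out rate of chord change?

Phrase B

A: 2/2 = 1 chord/bar.
B: 3/4 = 0.75 chords/bar.
C: 5/2.5 = 2 chords/bar.
D: 5/3 = 5/3 chords/bar.
E: 4/3 = 4/3 chords/bar.
Slowest is B at 0.75 chords/bar.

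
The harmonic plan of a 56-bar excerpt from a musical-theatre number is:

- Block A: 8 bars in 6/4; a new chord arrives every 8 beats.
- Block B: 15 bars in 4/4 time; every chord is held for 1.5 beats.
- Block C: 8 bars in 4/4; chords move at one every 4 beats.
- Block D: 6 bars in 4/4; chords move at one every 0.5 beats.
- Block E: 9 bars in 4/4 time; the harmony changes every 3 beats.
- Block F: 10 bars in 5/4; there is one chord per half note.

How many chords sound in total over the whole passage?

A: 8·6 = 48 beats, 48/8 = 6 chords.
B: 15·4 = 60 beats, 60/1.5 = 40 chords.
C: 8·4 = 32 beats, 32/4 = 8 chords.
D: 6·4 = 24 beats, 24/0.5 = 48 chords.
E: 9·4 = 36 beats, 36/3 = 12 chords.
F: 10·5 = 50 beats, 50/2 = 25 chords.
Total: 6 + 40 + 8 + 48 + 12 + 25 = 139.

139 chords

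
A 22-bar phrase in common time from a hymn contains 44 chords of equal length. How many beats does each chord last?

2 beats

22 bars × 4 beats/bar = 88 beats total.
88 beats ÷ 44 chords = 2 beats per chord.
(That is a half note.)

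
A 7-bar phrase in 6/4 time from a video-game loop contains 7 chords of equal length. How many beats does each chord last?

7 bars × 6 beats/bar = 42 beats total.
42 beats ÷ 7 chords = 6 beats per chord.

6 beats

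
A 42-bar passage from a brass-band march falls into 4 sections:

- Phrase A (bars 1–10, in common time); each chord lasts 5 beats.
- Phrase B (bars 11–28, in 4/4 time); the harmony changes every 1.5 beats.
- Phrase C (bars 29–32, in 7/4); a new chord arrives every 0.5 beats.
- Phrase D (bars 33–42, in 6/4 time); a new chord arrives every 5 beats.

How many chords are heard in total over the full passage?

124 chords

A: 10·4 = 40 beats, 40/5 = 8 chords.
B: 18·4 = 72 beats, 72/1.5 = 48 chords.
C: 4·7 = 28 beats, 28/0.5 = 56 chords.
D: 10·6 = 60 beats, 60/5 = 12 chords.
Total: 8 + 48 + 56 + 12 = 124.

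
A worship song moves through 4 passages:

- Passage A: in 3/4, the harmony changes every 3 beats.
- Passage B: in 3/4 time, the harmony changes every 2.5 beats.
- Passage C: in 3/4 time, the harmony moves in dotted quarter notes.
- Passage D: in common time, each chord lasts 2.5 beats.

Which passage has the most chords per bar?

A: 3 beats/bar ÷ 3 beats/chord = 1 chord/bar.
B: 3 beats/bar ÷ 2.5 beats/chord = 1.2 chords/bar.
C: 3 beats/bar ÷ 1.5 beats/chord = 2 chords/bar.
D: 4 beats/bar ÷ 2.5 beats/chord = 1.6 chords/bar.
Fastest is C at 2 chords/bar.

Passage C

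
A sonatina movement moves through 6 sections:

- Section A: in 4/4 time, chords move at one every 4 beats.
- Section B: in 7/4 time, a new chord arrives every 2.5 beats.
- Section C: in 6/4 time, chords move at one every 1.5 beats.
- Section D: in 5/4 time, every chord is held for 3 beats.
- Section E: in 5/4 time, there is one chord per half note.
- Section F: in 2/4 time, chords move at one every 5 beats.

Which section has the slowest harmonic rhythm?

A: 4 beats/bar ÷ 4 beats/chord = 1 chord/bar.
B: 7 beats/bar ÷ 2.5 beats/chord = 2.8 chords/bar.
C: 6 beats/bar ÷ 1.5 beats/chord = 4 chords/bar.
D: 5 beats/bar ÷ 3 beats/chord = 5/3 chords/bar.
E: 5 beats/bar ÷ 2 beats/chord = 2.5 chords/bar.
F: 2 beats/bar ÷ 5 beats/chord = 0.4 chords/bar.
Slowest is F at 0.4 chords/bar.

Section F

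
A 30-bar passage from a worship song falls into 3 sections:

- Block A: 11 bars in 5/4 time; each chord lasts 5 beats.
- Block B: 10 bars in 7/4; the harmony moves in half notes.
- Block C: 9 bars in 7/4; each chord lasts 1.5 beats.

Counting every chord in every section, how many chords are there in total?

A: 11 bars × 5 beats = 55 beats; 5 beats/chord → 11 chords.
B: 10 bars × 7 beats = 70 beats; 2 beats/chord → 35 chords.
C: 9 bars × 7 beats = 63 beats; 1.5 beats/chord → 42 chords.
Total: 11 + 35 + 42 = 88.

88 chords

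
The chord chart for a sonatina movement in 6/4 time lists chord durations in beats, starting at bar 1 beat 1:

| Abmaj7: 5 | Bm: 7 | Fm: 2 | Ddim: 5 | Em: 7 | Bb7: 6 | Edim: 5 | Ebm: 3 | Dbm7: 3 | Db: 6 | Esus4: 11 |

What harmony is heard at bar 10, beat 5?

Esus4

Beat 5 of bar 10 is beat (10−1)×6 + 5 = 59 overall.
Running totals: Abmaj7 ends at 5, Bm ends at 12, Fm ends at 14, Ddim ends at 19, Em ends at 26, Bb7 ends at 32, Edim ends at 37, Ebm ends at 40, Dbm7 ends at 43, Db ends at 49, Esus4 ends at 60.
Beat 59 falls within Esus4.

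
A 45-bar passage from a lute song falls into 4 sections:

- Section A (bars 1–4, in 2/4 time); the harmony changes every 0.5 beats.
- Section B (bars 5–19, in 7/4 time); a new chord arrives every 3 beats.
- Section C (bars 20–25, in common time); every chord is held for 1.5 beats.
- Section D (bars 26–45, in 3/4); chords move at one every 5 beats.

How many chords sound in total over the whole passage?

A: 4·2 = 8 beats, 8/0.5 = 16 chords.
B: 15·7 = 105 beats, 105/3 = 35 chords.
C: 6·4 = 24 beats, 24/1.5 = 16 chords.
D: 20·3 = 60 beats, 60/5 = 12 chords.
Total: 16 + 35 + 16 + 12 = 79.

79 chords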